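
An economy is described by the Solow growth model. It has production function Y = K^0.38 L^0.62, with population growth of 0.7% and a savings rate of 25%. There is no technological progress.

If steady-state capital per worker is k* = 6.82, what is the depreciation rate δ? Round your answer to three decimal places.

δ ≈ 0.069

At the steady state, Δk = 0, so s·k^α = (n + δ)·k.
So s / (n + δ) = (k*)^(1−α) = 6.82^0.62 = 3.2881.
Therefore n + δ = s / 3.2881 = 0.25 / 3.2881 = 0.0760, so δ = 0.0760 − 0.007 = 0.0690.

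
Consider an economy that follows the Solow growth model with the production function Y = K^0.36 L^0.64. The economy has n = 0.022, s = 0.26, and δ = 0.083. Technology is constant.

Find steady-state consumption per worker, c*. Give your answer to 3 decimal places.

c* ≈ 1.232

Steady state requires s·f(k) = (n + δ)·k, i.e. s·k^α = (n + δ)·k.
Dividing both sides by k: k^(1−α) = s / (n + δ).
k^0.64 = 0.26 / (0.022 + 0.083) = 0.26 / 0.105 = 2.4762
k* = 2.4762^(1/0.64) ≈ 4.1237
y* = (k*)^α = 4.1237^0.36 ≈ 1.6653
c* = (1 − s)·y* = (1 − 0.26) × 1.6653 ≈ 1.2323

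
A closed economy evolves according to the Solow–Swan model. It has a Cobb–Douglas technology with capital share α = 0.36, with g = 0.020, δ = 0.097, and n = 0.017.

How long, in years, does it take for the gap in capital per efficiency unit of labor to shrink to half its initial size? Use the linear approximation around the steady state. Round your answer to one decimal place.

half-life ≈ 8.1 years

Near the steady state the convergence rate is λ = (1 − α)(n + g + δ).
λ = (1 − 0.36) × 0.134 = 0.64 × 0.134 = 0.08576
Half-life = ln 2 / λ = 0.6931 / 0.08576 ≈ 8.08 years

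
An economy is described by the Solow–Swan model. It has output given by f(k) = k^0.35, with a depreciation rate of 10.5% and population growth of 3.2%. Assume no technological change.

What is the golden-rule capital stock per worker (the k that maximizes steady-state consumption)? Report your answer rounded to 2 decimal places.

The golden rule sets f'(k) = n + δ, i.e. α·k^(α−1) = n + δ.
So k^(1−α) = α / (n + δ) = 0.35 / 0.137 = 2.5547.
k_gold = 2.5547^(1/0.65) ≈ 4.2333

k_gold ≈ 4.23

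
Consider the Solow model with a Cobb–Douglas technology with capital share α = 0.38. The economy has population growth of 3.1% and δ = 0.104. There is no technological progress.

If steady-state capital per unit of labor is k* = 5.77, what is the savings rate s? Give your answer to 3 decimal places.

s ≈ 0.400

In steady state, investment equals break-even investment: s·k^α = (n + δ)·k.
So s / (n + δ) = (k*)^(1−α) = 5.77^0.62 = 2.9643.
Therefore s = 2.9643 × (n + δ) = 2.9643 × 0.135 = 0.4002.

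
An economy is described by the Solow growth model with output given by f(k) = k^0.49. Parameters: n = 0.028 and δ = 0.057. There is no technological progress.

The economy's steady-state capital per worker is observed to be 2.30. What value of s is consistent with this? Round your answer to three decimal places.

Steady state requires s·f(k) = (n + δ)·k, i.e. s·k^α = (n + δ)·k.
So s / (n + δ) = (k*)^(1−α) = 2.30^0.51 = 1.5293.
Therefore s = 1.5293 × (n + δ) = 1.5293 × 0.085 = 0.1300.

s ≈ 0.130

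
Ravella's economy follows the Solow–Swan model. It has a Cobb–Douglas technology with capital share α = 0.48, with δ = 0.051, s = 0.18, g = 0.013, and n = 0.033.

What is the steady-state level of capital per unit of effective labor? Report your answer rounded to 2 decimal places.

At the steady state, Δk = 0, so s·k^α = (n + g + δ)·k.
Dividing both sides by k: k^(1−α) = s / (n + g + δ).
k^0.52 = 0.18 / (0.033 + 0.013 + 0.051) = 0.18 / 0.097 = 1.8557
k* = 1.8557^(1/0.52) ≈ 3.2837

k* ≈ 3.28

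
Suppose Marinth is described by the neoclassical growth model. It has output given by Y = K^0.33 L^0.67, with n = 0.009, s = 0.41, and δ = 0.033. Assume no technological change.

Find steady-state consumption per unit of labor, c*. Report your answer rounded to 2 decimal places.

c* = 1.81

Steady state requires s·f(k) = (n + δ)·k, i.e. s·k^α = (n + δ)·k.
Dividing both sides by k: k^(1−α) = s / (n + δ).
k^0.67 = 0.41 / (0.009 + 0.033) = 0.41 / 0.042 = 9.7619
k* = 9.7619^(1/0.67) ≈ 29.9859
y* = (k*)^α = 29.9859^0.33 ≈ 3.0717
c* = (1 − s)·y* = (1 − 0.41) × 3.0717 ≈ 1.8123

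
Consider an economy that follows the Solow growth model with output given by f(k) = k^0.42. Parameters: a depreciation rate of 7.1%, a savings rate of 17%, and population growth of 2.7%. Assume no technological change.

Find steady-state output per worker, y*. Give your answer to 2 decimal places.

At the steady state, Δk = 0, so s·k^α = (n + δ)·k.
Rearranging, k^(1−α) = s / (n + δ).
k^0.58 = 0.17 / (0.027 + 0.071) = 0.17 / 0.098 = 1.7347
k* = 1.7347^(1/0.58) ≈ 2.5850
y* = (k*)^α = 2.5850^0.42 ≈ 1.4902

y* = 1.49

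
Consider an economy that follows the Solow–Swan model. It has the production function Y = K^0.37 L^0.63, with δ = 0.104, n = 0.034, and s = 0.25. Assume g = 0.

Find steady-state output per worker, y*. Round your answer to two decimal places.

y* = 1.42

At the steady state, Δk = 0, so s·k^α = (n + δ)·k.
Rearranging, k^(1−α) = s / (n + δ).
k^0.63 = 0.25 / (0.034 + 0.104) = 0.25 / 0.138 = 1.8116
k* = 1.8116^(1/0.63) ≈ 2.5682
y* = (k*)^α = 2.5682^0.37 ≈ 1.4176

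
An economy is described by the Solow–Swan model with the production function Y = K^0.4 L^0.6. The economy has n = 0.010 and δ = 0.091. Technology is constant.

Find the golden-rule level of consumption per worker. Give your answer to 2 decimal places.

c_gold ≈ 1.50

At the golden rule, f'(k) = n + δ, so α·k^(α−1) = n + δ and k_gold = (α/(n + δ))^(1/(1−α)).
k_gold = (0.4/0.101)^(1/0.6) = 3.9604^1.6667 ≈ 9.9141
c_gold = f(k_gold) − (n + δ)·k_gold = 2.5032 − 0.101×9.9141 ≈ 1.5019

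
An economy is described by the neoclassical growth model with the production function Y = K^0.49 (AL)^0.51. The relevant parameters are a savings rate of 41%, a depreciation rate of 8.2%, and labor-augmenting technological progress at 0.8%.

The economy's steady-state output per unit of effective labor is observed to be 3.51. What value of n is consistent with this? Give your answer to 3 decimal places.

In steady state, investment equals break-even investment: s·k^α = (n + g + δ)·k.
Since y* = [s/(n + g + δ)]^(α/(1−α)), we have s/(n + g + δ) = (y*)^((1−α)/α) = 3.51^1.0408 = 3.6945.
Therefore n + g + δ = s / 3.6945 = 0.41 / 3.6945 = 0.1110, so n = 0.1110 − 0.090 = 0.0210.

n ≈ 0.021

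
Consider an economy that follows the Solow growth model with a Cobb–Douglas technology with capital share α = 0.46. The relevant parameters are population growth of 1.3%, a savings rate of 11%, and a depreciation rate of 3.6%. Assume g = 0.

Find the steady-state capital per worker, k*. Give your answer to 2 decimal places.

k* = 4.47

In steady state, investment equals break-even investment: s·k^α = (n + δ)·k.
Dividing both sides by k: k^(1−α) = s / (n + δ).
k^0.54 = 0.11 / (0.013 + 0.036) = 0.11 / 0.049 = 2.2449
k* = 2.2449^(1/0.54) ≈ 4.4706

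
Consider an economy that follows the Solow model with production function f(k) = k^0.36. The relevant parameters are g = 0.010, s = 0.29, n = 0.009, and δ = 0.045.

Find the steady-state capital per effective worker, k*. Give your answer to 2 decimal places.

At the steady state, Δk = 0, so s·k^α = (n + g + δ)·k.
Dividing both sides by k: k^(1−α) = s / (n + g + δ).
k^0.64 = 0.29 / (0.009 + 0.010 + 0.045) = 0.29 / 0.064 = 4.5313
k* = 4.5313^(1/0.64) ≈ 10.6010

k* ≈ 10.60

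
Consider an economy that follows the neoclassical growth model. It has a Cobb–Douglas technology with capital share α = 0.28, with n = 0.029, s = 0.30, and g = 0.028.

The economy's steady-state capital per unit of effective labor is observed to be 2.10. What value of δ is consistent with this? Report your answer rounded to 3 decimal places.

At the steady state, Δk = 0, so s·k^α = (n + g + δ)·k.
So s / (n + g + δ) = (k*)^(1−α) = 2.10^0.72 = 1.7061.
Therefore n + g + δ = s / 1.7061 = 0.30 / 1.7061 = 0.1758, so δ = 0.1758 − 0.057 = 0.1188.

δ ≈ 0.119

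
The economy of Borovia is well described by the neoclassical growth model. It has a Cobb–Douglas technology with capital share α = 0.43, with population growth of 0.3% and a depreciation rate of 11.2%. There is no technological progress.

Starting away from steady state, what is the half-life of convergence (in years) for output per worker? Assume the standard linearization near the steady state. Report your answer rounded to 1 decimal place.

t_½ ≈ 10.6 years

Near the steady state the convergence rate is λ = (1 − α)(n + δ).
λ = (1 − 0.43) × 0.115 = 0.57 × 0.115 = 0.06555
Half-life = ln 2 / λ = 0.6931 / 0.06555 ≈ 10.57 years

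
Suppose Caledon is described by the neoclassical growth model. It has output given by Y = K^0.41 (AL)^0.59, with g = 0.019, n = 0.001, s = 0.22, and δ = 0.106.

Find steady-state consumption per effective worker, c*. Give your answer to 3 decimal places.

Steady state requires s·f(k) = (n + g + δ)·k, i.e. s·k^α = (n + g + δ)·k.
Dividing both sides by k: k^(1−α) = s / (n + g + δ).
k^0.59 = 0.22 / (0.001 + 0.019 + 0.106) = 0.22 / 0.126 = 1.7460
k* = 1.7460^(1/0.59) ≈ 2.5718
y* = (k*)^α = 2.5718^0.41 ≈ 1.4730
c* = (1 − s)·y* = (1 − 0.22) × 1.4730 ≈ 1.1489

c* ≈ 1.149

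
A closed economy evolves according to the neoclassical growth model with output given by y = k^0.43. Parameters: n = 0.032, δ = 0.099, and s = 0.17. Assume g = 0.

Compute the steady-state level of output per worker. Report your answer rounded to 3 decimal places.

At the steady state, Δk = 0, so s·k^α = (n + δ)·k.
Rearranging, k^(1−α) = s / (n + δ).
k^0.57 = 0.17 / (0.032 + 0.099) = 0.17 / 0.131 = 1.2977
k* = 1.2977^(1/0.57) ≈ 1.5796
y* = (k*)^α = 1.5796^0.43 ≈ 1.2172

y* ≈ 1.217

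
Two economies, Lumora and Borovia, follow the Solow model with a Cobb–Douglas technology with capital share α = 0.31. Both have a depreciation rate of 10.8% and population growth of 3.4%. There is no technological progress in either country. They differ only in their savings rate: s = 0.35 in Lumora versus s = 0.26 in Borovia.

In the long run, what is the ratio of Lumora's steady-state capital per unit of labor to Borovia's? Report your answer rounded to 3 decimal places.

ratio ≈ 1.538

Steady-state k* = [s/(n + δ)]^(1/(1−α)), so the ratio is [ (s_L/(n + δ)_L) / (s_B/(n + δ)_B) ]^1.4493.
s_L/(n + δ)_L = 0.35/0.142 = 2.4648; s_B/(n + δ)_B = 0.26/0.142 = 1.8310.
Ratio = (2.4648/1.8310)^1.4493 = 1.3461^1.4493 ≈ 1.5384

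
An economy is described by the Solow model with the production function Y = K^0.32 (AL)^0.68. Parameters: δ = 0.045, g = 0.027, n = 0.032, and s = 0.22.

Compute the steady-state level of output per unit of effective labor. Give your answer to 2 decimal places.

In steady state, investment equals break-even investment: s·k^α = (n + g + δ)·k.
Rearranging, k^(1−α) = s / (n + g + δ).
k^0.68 = 0.22 / (0.032 + 0.027 + 0.045) = 0.22 / 0.104 = 2.1154
k* = 2.1154^(1/0.68) ≈ 3.0097
y* = (k*)^α = 3.0097^0.32 ≈ 1.4227

y* ≈ 1.42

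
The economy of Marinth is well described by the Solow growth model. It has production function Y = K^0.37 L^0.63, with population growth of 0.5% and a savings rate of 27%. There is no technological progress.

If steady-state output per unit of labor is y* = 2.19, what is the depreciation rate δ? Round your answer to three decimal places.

In steady state, investment equals break-even investment: s·k^α = (n + δ)·k.
Since y* = [s/(n + δ)]^(α/(1−α)), we have s/(n + δ) = (y*)^((1−α)/α) = 2.19^1.7027 = 3.7990.
Therefore n + δ = s / 3.7990 = 0.27 / 3.7990 = 0.0711, so δ = 0.0711 − 0.005 = 0.0661.

δ ≈ 0.066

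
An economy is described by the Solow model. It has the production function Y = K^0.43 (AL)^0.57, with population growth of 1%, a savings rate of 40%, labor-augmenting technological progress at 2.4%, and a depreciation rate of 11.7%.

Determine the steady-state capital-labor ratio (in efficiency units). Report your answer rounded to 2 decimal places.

k* = 5.52

Steady state requires s·f(k) = (n + g + δ)·k, i.e. s·k^α = (n + g + δ)·k.
Dividing both sides by k: k^(1−α) = s / (n + g + δ).
k^0.57 = 0.40 / (0.010 + 0.024 + 0.117) = 0.40 / 0.151 = 2.6490
k* = 2.6490^(1/0.57) ≈ 5.5239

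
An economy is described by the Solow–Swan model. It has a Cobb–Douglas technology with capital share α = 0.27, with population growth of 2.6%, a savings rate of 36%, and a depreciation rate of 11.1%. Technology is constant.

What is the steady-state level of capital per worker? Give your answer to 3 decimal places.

In steady state, investment equals break-even investment: s·k^α = (n + δ)·k.
Dividing both sides by k: k^(1−α) = s / (n + δ).
k^0.73 = 0.36 / (0.026 + 0.111) = 0.36 / 0.137 = 2.6277
k* = 2.6277^(1/0.73) ≈ 3.7563

k* = 3.756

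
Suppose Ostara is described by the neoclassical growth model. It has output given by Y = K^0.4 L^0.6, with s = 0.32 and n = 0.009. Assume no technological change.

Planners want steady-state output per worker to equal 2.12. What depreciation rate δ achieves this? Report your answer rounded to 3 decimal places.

δ ≈ 0.095

Steady state requires s·f(k) = (n + δ)·k, i.e. s·k^α = (n + δ)·k.
Since y* = [s/(n + δ)]^(α/(1−α)), we have s/(n + δ) = (y*)^((1−α)/α) = 2.12^1.5 = 3.0868.
Therefore n + δ = s / 3.0868 = 0.32 / 3.0868 = 0.1037, so δ = 0.1037 − 0.009 = 0.0947.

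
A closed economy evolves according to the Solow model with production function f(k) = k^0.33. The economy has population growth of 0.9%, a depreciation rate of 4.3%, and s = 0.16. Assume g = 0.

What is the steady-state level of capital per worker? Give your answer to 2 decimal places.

In steady state, investment equals break-even investment: s·k^α = (n + δ)·k.
Dividing both sides by k: k^(1−α) = s / (n + δ).
k^0.67 = 0.16 / (0.009 + 0.043) = 0.16 / 0.052 = 3.0769
k* = 3.0769^(1/0.67) ≈ 5.3521

k* ≈ 5.35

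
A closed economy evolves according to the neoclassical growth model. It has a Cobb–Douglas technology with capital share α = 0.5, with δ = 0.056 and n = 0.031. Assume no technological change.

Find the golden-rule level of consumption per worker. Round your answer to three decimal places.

At the golden rule, f'(k) = n + δ, so α·k^(α−1) = n + δ and k_gold = (α/(n + δ))^(1/(1−α)).
k_gold = (0.5/0.087)^(1/0.5) = 5.7471^2 ≈ 33.0292
c_gold = f(k_gold) − (n + δ)·k_gold = 5.7471 − 0.087×33.0292 ≈ 2.8736

c_gold ≈ 2.874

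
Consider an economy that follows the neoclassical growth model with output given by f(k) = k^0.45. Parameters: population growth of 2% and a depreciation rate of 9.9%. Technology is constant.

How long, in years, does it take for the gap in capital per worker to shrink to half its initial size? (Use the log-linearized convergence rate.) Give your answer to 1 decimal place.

half-life ≈ 10.6 years

Near the steady state the convergence rate is λ = (1 − α)(n + δ).
λ = (1 − 0.45) × 0.119 = 0.55 × 0.119 = 0.06545
Half-life = ln 2 / λ = 0.6931 / 0.06545 ≈ 10.59 years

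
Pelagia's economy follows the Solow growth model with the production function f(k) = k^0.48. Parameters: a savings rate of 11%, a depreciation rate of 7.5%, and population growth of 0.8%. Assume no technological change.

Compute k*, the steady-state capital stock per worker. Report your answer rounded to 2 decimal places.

At the steady state, Δk = 0, so s·k^α = (n + δ)·k.
Dividing both sides by k: k^(1−α) = s / (n + δ).
k^0.52 = 0.11 / (0.008 + 0.075) = 0.11 / 0.083 = 1.3253
k* = 1.3253^(1/0.52) ≈ 1.7188

k* = 1.72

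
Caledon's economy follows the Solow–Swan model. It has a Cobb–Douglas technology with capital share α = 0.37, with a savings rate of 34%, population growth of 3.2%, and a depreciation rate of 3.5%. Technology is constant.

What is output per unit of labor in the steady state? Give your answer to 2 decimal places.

y* = 2.60

Steady state requires s·f(k) = (n + δ)·k, i.e. s·k^α = (n + δ)·k.
Rearranging, k^(1−α) = s / (n + δ).
k^0.63 = 0.34 / (0.032 + 0.035) = 0.34 / 0.067 = 5.0746
k* = 5.0746^(1/0.63) ≈ 13.1730
y* = (k*)^α = 13.1730^0.37 ≈ 2.5959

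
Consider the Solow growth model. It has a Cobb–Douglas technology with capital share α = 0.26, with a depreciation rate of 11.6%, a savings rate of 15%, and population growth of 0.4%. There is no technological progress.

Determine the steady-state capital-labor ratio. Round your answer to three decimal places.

In steady state, investment equals break-even investment: s·k^α = (n + δ)·k.
Dividing both sides by k: k^(1−α) = s / (n + δ).
k^0.74 = 0.15 / (0.004 + 0.116) = 0.15 / 0.120 = 1.2500
k* = 1.2500^(1/0.74) ≈ 1.3519

k* ≈ 1.352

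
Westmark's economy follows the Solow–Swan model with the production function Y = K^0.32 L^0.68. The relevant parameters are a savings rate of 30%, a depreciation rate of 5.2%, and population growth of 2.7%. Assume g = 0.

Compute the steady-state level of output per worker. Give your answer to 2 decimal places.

y* = 1.87

In steady state, investment equals break-even investment: s·k^α = (n + δ)·k.
Rearranging, k^(1−α) = s / (n + δ).
k^0.68 = 0.30 / (0.027 + 0.052) = 0.30 / 0.079 = 3.7975
k* = 3.7975^(1/0.68) ≈ 7.1155
y* = (k*)^α = 7.1155^0.32 ≈ 1.8737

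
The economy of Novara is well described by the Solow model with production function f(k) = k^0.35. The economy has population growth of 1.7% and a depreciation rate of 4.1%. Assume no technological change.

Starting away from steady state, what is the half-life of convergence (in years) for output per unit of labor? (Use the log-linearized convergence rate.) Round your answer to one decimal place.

Near the steady state the convergence rate is λ = (1 − α)(n + δ).
λ = (1 − 0.35) × 0.058 = 0.65 × 0.058 = 0.0377
Half-life = ln 2 / λ = 0.6931 / 0.0377 ≈ 18.38 years

about 18.4 years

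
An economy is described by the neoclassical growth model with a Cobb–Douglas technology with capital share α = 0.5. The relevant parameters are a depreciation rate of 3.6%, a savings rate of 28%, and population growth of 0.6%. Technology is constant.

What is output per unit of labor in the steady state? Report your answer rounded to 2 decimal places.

Steady state requires s·f(k) = (n + δ)·k, i.e. s·k^α = (n + δ)·k.
Dividing both sides by k: k^(1−α) = s / (n + δ).
k^0.5 = 0.28 / (0.006 + 0.036) = 0.28 / 0.042 = 6.6667
k* = 6.6667^(1/0.5) ≈ 44.4449
y* = (k*)^α = 44.4449^0.5 ≈ 6.6667

y* ≈ 6.67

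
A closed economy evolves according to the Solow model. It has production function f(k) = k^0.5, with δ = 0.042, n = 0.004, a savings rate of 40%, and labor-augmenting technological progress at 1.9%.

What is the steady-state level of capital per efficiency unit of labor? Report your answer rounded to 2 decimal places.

At the steady state, Δk = 0, so s·k^α = (n + g + δ)·k.
Rearranging, k^(1−α) = s / (n + g + δ).
k^0.5 = 0.40 / (0.004 + 0.019 + 0.042) = 0.40 / 0.065 = 6.1538
k* = 6.1538^(1/0.5) ≈ 37.8693

k* ≈ 37.87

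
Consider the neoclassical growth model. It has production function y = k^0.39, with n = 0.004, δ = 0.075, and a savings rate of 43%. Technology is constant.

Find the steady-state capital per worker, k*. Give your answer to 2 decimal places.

k* = 16.08

In steady state, investment equals break-even investment: s·k^α = (n + δ)·k.
Rearranging, k^(1−α) = s / (n + δ).
k^0.61 = 0.43 / (0.004 + 0.075) = 0.43 / 0.079 = 5.4430
k* = 5.4430^(1/0.61) ≈ 16.0802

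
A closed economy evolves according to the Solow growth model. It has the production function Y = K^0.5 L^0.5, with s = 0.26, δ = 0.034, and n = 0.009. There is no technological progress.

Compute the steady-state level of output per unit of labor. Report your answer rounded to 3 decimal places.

y* ≈ 6.047

In steady state, investment equals break-even investment: s·k^α = (n + δ)·k.
Dividing both sides by k: k^(1−α) = s / (n + δ).
k^0.5 = 0.26 / (0.009 + 0.034) = 0.26 / 0.043 = 6.0465
k* = 6.0465^(1/0.5) ≈ 36.5602
y* = (k*)^α = 36.5602^0.5 ≈ 6.0465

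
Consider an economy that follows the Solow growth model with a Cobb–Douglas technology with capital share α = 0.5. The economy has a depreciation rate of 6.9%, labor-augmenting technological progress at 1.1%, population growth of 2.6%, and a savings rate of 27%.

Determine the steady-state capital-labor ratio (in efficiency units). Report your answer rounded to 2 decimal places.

At the steady state, Δk = 0, so s·k^α = (n + g + δ)·k.
Rearranging, k^(1−α) = s / (n + g + δ).
k^0.5 = 0.27 / (0.026 + 0.011 + 0.069) = 0.27 / 0.106 = 2.5472
k* = 2.5472^(1/0.5) ≈ 6.4882

k* ≈ 6.49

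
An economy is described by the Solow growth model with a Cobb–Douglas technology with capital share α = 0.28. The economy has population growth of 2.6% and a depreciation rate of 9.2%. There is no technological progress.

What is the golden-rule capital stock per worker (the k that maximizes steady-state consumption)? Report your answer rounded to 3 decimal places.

k_gold ≈ 3.321

The golden rule sets f'(k) = n + δ, i.e. α·k^(α−1) = n + δ.
So k^(1−α) = α / (n + δ) = 0.28 / 0.118 = 2.3729.
k_gold = 2.3729^(1/0.72) ≈ 3.3206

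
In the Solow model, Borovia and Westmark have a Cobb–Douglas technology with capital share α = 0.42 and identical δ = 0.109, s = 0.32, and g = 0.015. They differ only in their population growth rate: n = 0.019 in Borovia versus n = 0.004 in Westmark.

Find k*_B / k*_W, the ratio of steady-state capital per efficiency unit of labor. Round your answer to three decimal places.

Steady-state k* = [s/(n + g + δ)]^(1/(1−α)), so the ratio is [ (s_B/(n + g + δ)_B) / (s_W/(n + g + δ)_W) ]^1.7241.
s_B/(n + g + δ)_B = 0.32/0.143 = 2.2378; s_W/(n + g + δ)_W = 0.32/0.128 = 2.5000.
Ratio = (2.2378/2.5000)^1.7241 = 0.8951^1.7241 ≈ 0.8261

ratio ≈ 0.826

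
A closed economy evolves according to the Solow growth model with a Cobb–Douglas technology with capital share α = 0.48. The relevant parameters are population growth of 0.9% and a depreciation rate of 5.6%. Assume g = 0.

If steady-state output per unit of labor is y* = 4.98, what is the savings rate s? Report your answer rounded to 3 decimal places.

At the steady state, Δk = 0, so s·k^α = (n + δ)·k.
Since y* = [s/(n + δ)]^(α/(1−α)), we have s/(n + δ) = (y*)^((1−α)/α) = 4.98^1.0833 = 5.6926.
Therefore s = 5.6926 × (n + δ) = 5.6926 × 0.065 = 0.3700.

s ≈ 0.370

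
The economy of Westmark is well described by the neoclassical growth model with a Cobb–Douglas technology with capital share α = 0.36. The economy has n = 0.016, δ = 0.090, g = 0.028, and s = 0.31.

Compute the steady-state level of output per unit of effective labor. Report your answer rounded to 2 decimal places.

Steady state requires s·f(k) = (n + g + δ)·k, i.e. s·k^α = (n + g + δ)·k.
Rearranging, k^(1−α) = s / (n + g + δ).
k^0.64 = 0.31 / (0.016 + 0.028 + 0.090) = 0.31 / 0.134 = 2.3134
k* = 2.3134^(1/0.64) ≈ 3.7080
y* = (k*)^α = 3.7080^0.36 ≈ 1.6028

y* = 1.60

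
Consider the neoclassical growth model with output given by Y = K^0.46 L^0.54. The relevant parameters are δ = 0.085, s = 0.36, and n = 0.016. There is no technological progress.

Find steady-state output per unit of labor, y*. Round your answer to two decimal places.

y* ≈ 2.95

In steady state, investment equals break-even investment: s·k^α = (n + δ)·k.
Rearranging, k^(1−α) = s / (n + δ).
k^0.54 = 0.36 / (0.016 + 0.085) = 0.36 / 0.101 = 3.5644
k* = 3.5644^(1/0.54) ≈ 10.5244
y* = (k*)^α = 10.5244^0.46 ≈ 2.9526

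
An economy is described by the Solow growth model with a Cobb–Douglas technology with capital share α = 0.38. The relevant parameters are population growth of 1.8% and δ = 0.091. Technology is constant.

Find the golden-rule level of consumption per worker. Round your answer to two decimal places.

c_gold ≈ 1.33

At the golden rule, f'(k) = n + δ, so α·k^(α−1) = n + δ and k_gold = (α/(n + δ))^(1/(1−α)).
k_gold = (0.38/0.109)^(1/0.62) = 3.4862^1.6129 ≈ 7.4948
c_gold = f(k_gold) − (n + δ)·k_gold = 2.1499 − 0.109×7.4948 ≈ 1.3330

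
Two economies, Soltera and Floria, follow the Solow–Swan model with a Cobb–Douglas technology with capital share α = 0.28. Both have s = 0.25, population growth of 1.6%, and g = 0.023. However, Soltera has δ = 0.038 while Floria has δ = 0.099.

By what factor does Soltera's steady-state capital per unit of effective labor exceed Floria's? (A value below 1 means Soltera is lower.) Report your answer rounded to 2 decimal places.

k*_S / k*_F ≈ 2.25

Steady-state k* = [s/(n + g + δ)]^(1/(1−α)), so the ratio is [ (s_S/(n + g + δ)_S) / (s_F/(n + g + δ)_F) ]^1.3889.
s_S/(n + g + δ)_S = 0.25/0.077 = 3.2468; s_F/(n + g + δ)_F = 0.25/0.138 = 1.8116.
Ratio = (3.2468/1.8116)^1.3889 = 1.7922^1.3889 ≈ 2.2487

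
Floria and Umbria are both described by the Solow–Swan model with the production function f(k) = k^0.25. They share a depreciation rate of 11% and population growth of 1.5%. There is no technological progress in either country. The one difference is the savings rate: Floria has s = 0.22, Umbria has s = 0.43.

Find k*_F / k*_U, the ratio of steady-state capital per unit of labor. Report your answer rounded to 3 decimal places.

ratio ≈ 0.409

Steady-state k* = [s/(n + δ)]^(1/(1−α)), so the ratio is [ (s_F/(n + δ)_F) / (s_U/(n + δ)_U) ]^1.3333.
s_F/(n + δ)_F = 0.22/0.125 = 1.7600; s_U/(n + δ)_U = 0.43/0.125 = 3.4400.
Ratio = (1.7600/3.4400)^1.3333 = 0.5116^1.3333 ≈ 0.4092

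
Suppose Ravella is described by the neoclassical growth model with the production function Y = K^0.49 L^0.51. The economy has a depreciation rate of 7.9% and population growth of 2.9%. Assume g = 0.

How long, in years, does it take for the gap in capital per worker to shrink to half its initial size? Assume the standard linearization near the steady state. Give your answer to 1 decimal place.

Near the steady state the convergence rate is λ = (1 − α)(n + δ).
λ = (1 − 0.49) × 0.108 = 0.51 × 0.108 = 0.05508
Half-life = ln 2 / λ = 0.6931 / 0.05508 ≈ 12.58 years

t_½ ≈ 12.6 years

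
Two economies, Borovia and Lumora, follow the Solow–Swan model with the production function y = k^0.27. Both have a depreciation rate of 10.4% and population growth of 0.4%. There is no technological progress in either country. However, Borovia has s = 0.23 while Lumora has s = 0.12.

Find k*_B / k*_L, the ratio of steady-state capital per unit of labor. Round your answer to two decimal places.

Steady-state k* = [s/(n + δ)]^(1/(1−α)), so the ratio is [ (s_B/(n + δ)_B) / (s_L/(n + δ)_L) ]^1.3699.
s_B/(n + δ)_B = 0.23/0.108 = 2.1296; s_L/(n + δ)_L = 0.12/0.108 = 1.1111.
Ratio = (2.1296/1.1111)^1.3699 = 1.9167^1.3699 ≈ 2.4382

k*_B / k*_L ≈ 2.44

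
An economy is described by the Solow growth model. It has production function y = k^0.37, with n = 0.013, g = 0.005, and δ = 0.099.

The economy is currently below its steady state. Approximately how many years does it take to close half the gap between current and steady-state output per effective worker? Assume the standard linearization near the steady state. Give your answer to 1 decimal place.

Near the steady state the convergence rate is λ = (1 − α)(n + g + δ).
λ = (1 − 0.37) × 0.117 = 0.63 × 0.117 = 0.07371
Half-life = ln 2 / λ = 0.6931 / 0.07371 ≈ 9.40 years

about 9.4 years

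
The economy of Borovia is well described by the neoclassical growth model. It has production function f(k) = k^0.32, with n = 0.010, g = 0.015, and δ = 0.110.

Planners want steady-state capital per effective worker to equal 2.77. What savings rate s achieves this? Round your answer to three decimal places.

In steady state, investment equals break-even investment: s·k^α = (n + g + δ)·k.
So s / (n + g + δ) = (k*)^(1−α) = 2.77^0.68 = 1.9993.
Therefore s = 1.9993 × (n + g + δ) = 1.9993 × 0.135 = 0.2699.

s ≈ 0.270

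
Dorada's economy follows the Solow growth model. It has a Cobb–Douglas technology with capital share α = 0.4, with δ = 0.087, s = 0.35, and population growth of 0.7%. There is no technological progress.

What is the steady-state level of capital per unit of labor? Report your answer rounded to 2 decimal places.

k* ≈ 8.94

Steady state requires s·f(k) = (n + δ)·k, i.e. s·k^α = (n + δ)·k.
Rearranging, k^(1−α) = s / (n + δ).
k^0.6 = 0.35 / (0.007 + 0.087) = 0.35 / 0.094 = 3.7234
k* = 3.7234^(1/0.6) ≈ 8.9447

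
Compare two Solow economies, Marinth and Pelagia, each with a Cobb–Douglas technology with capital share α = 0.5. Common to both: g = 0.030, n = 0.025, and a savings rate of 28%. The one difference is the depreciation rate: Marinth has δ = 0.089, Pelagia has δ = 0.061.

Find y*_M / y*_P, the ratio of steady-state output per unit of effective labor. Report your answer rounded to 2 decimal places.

Steady-state y* = [s/(n + g + δ)]^(α/(1−α)), so the ratio is [ (s_M/(n + g + δ)_M) / (s_P/(n + g + δ)_P) ]^1.
s_M/(n + g + δ)_M = 0.28/0.144 = 1.9444; s_P/(n + g + δ)_P = 0.28/0.116 = 2.4138.
Ratio = (1.9444/2.4138)^1 = 0.8055^1 ≈ 0.8055

y*_M / y*_P ≈ 0.81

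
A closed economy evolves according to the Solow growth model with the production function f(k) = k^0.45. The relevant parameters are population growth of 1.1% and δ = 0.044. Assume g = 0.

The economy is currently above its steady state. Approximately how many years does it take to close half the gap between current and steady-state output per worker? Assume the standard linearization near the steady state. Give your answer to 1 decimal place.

Near the steady state the convergence rate is λ = (1 − α)(n + δ).
λ = (1 − 0.45) × 0.055 = 0.55 × 0.055 = 0.03025
Half-life = ln 2 / λ = 0.6931 / 0.03025 ≈ 22.91 years

half-life ≈ 22.9 years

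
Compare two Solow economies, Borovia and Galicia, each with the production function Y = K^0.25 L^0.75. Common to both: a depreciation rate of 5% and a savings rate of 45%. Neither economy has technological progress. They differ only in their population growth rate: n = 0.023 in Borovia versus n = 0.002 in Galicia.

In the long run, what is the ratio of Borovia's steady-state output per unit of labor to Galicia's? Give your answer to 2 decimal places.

Steady-state y* = [s/(n + δ)]^(α/(1−α)), so the ratio is [ (s_B/(n + δ)_B) / (s_G/(n + δ)_G) ]^0.3333.
s_B/(n + δ)_B = 0.45/0.073 = 6.1644; s_G/(n + δ)_G = 0.45/0.052 = 8.6538.
Ratio = (6.1644/8.6538)^0.3333 = 0.7123^0.3333 ≈ 0.8931

ratio ≈ 0.89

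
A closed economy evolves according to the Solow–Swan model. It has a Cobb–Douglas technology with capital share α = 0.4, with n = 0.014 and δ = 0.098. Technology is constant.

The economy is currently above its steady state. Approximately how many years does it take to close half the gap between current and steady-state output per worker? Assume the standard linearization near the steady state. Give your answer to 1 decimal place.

t_½ ≈ 10.3 years

Near the steady state the convergence rate is λ = (1 − α)(n + δ).
λ = (1 − 0.4) × 0.112 = 0.6 × 0.112 = 0.0672
Half-life = ln 2 / λ = 0.6931 / 0.0672 ≈ 10.31 years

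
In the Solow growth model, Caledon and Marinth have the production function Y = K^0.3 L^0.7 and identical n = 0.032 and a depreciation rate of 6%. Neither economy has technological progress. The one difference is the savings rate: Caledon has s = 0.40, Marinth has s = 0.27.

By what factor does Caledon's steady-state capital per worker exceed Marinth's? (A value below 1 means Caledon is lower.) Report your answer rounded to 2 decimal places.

Steady-state k* = [s/(n + δ)]^(1/(1−α)), so the ratio is [ (s_C/(n + δ)_C) / (s_M/(n + δ)_M) ]^1.4286.
s_C/(n + δ)_C = 0.40/0.092 = 4.3478; s_M/(n + δ)_M = 0.27/0.092 = 2.9348.
Ratio = (4.3478/2.9348)^1.4286 = 1.4815^1.4286 ≈ 1.7533

k*_C / k*_M ≈ 1.75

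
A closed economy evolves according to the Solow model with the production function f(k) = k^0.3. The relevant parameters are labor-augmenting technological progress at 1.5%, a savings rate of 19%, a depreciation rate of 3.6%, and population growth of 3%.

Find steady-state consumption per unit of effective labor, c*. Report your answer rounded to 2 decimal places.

c* ≈ 1.17

Steady state requires s·f(k) = (n + g + δ)·k, i.e. s·k^α = (n + g + δ)·k.
Dividing both sides by k: k^(1−α) = s / (n + g + δ).
k^0.7 = 0.19 / (0.030 + 0.015 + 0.036) = 0.19 / 0.081 = 2.3457
k* = 2.3457^(1/0.7) ≈ 3.3803
y* = (k*)^α = 3.3803^0.3 ≈ 1.4411
c* = (1 − s)·y* = (1 − 0.19) × 1.4411 ≈ 1.1673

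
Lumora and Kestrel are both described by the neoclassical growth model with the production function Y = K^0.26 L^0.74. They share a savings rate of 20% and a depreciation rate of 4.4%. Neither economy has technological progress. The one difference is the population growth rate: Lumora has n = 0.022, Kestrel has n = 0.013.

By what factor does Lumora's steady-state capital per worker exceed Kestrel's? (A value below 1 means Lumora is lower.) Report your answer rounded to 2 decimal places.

k*_L / k*_K ≈ 0.82

Steady-state k* = [s/(n + δ)]^(1/(1−α)), so the ratio is [ (s_L/(n + δ)_L) / (s_K/(n + δ)_K) ]^1.3514.
s_L/(n + δ)_L = 0.20/0.066 = 3.0303; s_K/(n + δ)_K = 0.20/0.057 = 3.5088.
Ratio = (3.0303/3.5088)^1.3514 = 0.8636^1.3514 ≈ 0.8202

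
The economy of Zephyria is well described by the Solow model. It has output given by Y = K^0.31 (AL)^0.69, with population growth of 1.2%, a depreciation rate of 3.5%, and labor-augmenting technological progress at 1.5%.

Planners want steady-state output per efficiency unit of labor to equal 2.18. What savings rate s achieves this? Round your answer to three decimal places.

Steady state requires s·f(k) = (n + g + δ)·k, i.e. s·k^α = (n + g + δ)·k.
Since y* = [s/(n + g + δ)]^(α/(1−α)), we have s/(n + g + δ) = (y*)^((1−α)/α) = 2.18^2.2258 = 5.6668.
Therefore s = 5.6668 × (n + g + δ) = 5.6668 × 0.062 = 0.3513.

s ≈ 0.351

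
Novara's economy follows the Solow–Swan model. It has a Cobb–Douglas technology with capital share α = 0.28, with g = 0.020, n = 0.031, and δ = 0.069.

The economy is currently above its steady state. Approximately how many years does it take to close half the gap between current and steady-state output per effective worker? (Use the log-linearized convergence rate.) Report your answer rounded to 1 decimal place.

Near the steady state the convergence rate is λ = (1 − α)(n + g + δ).
λ = (1 − 0.28) × 0.120 = 0.72 × 0.120 = 0.0864
Half-life = ln 2 / λ = 0.6931 / 0.0864 ≈ 8.02 years

t_½ ≈ 8.0 years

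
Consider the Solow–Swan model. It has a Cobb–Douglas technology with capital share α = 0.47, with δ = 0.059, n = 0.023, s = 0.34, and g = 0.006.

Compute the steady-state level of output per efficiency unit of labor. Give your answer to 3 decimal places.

y* ≈ 3.315

In steady state, investment equals break-even investment: s·k^α = (n + g + δ)·k.
Dividing both sides by k: k^(1−α) = s / (n + g + δ).
k^0.53 = 0.34 / (0.023 + 0.006 + 0.059) = 0.34 / 0.088 = 3.8636
k* = 3.8636^(1/0.53) ≈ 12.8095
y* = (k*)^α = 12.8095^0.47 ≈ 3.3154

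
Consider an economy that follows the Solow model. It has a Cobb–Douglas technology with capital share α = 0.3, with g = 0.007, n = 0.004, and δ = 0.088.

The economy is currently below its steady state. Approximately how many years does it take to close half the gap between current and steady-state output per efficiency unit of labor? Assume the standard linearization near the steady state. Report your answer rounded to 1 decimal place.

Near the steady state the convergence rate is λ = (1 − α)(n + g + δ).
λ = (1 − 0.3) × 0.099 = 0.7 × 0.099 = 0.0693
Half-life = ln 2 / λ = 0.6931 / 0.0693 ≈ 10.00 years

t_½ ≈ 10.0 years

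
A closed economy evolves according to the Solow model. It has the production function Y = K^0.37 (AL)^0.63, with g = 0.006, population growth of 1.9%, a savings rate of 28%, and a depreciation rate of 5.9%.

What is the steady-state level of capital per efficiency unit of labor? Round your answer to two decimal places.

k* ≈ 6.76

In steady state, investment equals break-even investment: s·k^α = (n + g + δ)·k.
Rearranging, k^(1−α) = s / (n + g + δ).
k^0.63 = 0.28 / (0.019 + 0.006 + 0.059) = 0.28 / 0.084 = 3.3333
k* = 3.3333^(1/0.63) ≈ 6.7602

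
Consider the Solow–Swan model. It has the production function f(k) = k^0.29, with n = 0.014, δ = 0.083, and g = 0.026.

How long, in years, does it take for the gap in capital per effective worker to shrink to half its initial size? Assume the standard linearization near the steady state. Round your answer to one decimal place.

about 7.9 years

Near the steady state the convergence rate is λ = (1 − α)(n + g + δ).
λ = (1 − 0.29) × 0.123 = 0.71 × 0.123 = 0.08733
Half-life = ln 2 / λ = 0.6931 / 0.08733 ≈ 7.94 years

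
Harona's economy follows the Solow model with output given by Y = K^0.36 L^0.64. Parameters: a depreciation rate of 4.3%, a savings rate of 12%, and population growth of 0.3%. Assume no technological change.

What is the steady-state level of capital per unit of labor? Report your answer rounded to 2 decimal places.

k* ≈ 4.47

Steady state requires s·f(k) = (n + δ)·k, i.e. s·k^α = (n + δ)·k.
Dividing both sides by k: k^(1−α) = s / (n + δ).
k^0.64 = 0.12 / (0.003 + 0.043) = 0.12 / 0.046 = 2.6087
k* = 2.6087^(1/0.64) ≈ 4.4737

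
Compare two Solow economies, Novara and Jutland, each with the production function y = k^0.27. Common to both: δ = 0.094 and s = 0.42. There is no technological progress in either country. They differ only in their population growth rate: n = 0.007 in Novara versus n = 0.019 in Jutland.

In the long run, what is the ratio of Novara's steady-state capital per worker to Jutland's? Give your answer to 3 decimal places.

ratio ≈ 1.166

Steady-state k* = [s/(n + δ)]^(1/(1−α)), so the ratio is [ (s_N/(n + δ)_N) / (s_J/(n + δ)_J) ]^1.3699.
s_N/(n + δ)_N = 0.42/0.101 = 4.1584; s_J/(n + δ)_J = 0.42/0.113 = 3.7168.
Ratio = (4.1584/3.7168)^1.3699 = 1.1188^1.3699 ≈ 1.1662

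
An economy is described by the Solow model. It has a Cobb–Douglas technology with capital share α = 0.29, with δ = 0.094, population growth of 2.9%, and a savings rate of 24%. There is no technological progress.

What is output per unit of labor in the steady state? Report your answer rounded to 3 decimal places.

y* = 1.314

In steady state, investment equals break-even investment: s·k^α = (n + δ)·k.
Rearranging, k^(1−α) = s / (n + δ).
k^0.71 = 0.24 / (0.029 + 0.094) = 0.24 / 0.123 = 1.9512
k* = 1.9512^(1/0.71) ≈ 2.5638
y* = (k*)^α = 2.5638^0.29 ≈ 1.3139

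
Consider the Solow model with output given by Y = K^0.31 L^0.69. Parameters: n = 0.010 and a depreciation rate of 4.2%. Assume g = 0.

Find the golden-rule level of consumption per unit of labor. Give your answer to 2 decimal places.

At the golden rule, f'(k) = n + δ, so α·k^(α−1) = n + δ and k_gold = (α/(n + δ))^(1/(1−α)).
k_gold = (0.31/0.052)^(1/0.69) = 5.9615^1.4493 ≈ 13.2961
c_gold = f(k_gold) − (n + δ)·k_gold = 2.2303 − 0.052×13.2961 ≈ 1.5389

c_gold ≈ 1.54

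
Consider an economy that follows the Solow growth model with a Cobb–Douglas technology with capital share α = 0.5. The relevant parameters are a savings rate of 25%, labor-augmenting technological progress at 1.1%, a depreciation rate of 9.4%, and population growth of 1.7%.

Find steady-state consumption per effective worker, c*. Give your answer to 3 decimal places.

c* ≈ 1.537

Steady state requires s·f(k) = (n + g + δ)·k, i.e. s·k^α = (n + g + δ)·k.
Rearranging, k^(1−α) = s / (n + g + δ).
k^0.5 = 0.25 / (0.017 + 0.011 + 0.094) = 0.25 / 0.122 = 2.0492
k* = 2.0492^(1/0.5) ≈ 4.1992
y* = (k*)^α = 4.1992^0.5 ≈ 2.0492
c* = (1 − s)·y* = (1 − 0.25) × 2.0492 ≈ 1.5369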